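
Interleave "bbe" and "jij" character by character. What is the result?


Interleaving "bbe" and "jij":
  Position 0: 'b' from first, 'j' from second => "bj"
  Position 1: 'b' from first, 'i' from second => "bi"
  Position 2: 'e' from first, 'j' from second => "ej"
Result: bjbiej

bjbiej


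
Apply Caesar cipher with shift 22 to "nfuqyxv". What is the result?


Caesar cipher: shift "nfuqyxv" by 22
  'n' (pos 13) + 22 = pos 9 = 'j'
  'f' (pos 5) + 22 = pos 1 = 'b'
  'u' (pos 20) + 22 = pos 16 = 'q'
  'q' (pos 16) + 22 = pos 12 = 'm'
  'y' (pos 24) + 22 = pos 20 = 'u'
  'x' (pos 23) + 22 = pos 19 = 't'
  'v' (pos 21) + 22 = pos 17 = 'r'
Result: jbqmutr

jbqmutr


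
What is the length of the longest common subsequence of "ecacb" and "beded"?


LCS of "ecacb" and "beded"
DP table:
           b    e    d    e    d
      0    0    0    0    0    0
  e   0    0    1    1    1    1
  c   0    0    1    1    1    1
  a   0    0    1    1    1    1
  c   0    0    1    1    1    1
  b   0    1    1    1    1    1
LCS length = dp[5][5] = 1

1


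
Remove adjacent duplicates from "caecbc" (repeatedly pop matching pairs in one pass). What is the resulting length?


Input: caecbc
Stack-based adjacent duplicate removal:
  Read 'c': push. Stack: c
  Read 'a': push. Stack: ca
  Read 'e': push. Stack: cae
  Read 'c': push. Stack: caec
  Read 'b': push. Stack: caecb
  Read 'c': push. Stack: caecbc
Final stack: "caecbc" (length 6)

6


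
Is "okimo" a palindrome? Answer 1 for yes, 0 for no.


Input: okimo
Reversed: omiko
  Compare pos 0 ('o') with pos 4 ('o'): match
  Compare pos 1 ('k') with pos 3 ('m'): MISMATCH
Result: not a palindrome

0


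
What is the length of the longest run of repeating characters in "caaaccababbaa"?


Input: "caaaccababbaa"
Scanning for longest run:
  Position 1 ('a'): new char, reset run to 1
  Position 2 ('a'): continues run of 'a', length=2
  Position 3 ('a'): continues run of 'a', length=3
  Position 4 ('c'): new char, reset run to 1
  Position 5 ('c'): continues run of 'c', length=2
  Position 6 ('a'): new char, reset run to 1
  Position 7 ('b'): new char, reset run to 1
  Position 8 ('a'): new char, reset run to 1
  Position 9 ('b'): new char, reset run to 1
  Position 10 ('b'): continues run of 'b', length=2
  Position 11 ('a'): new char, reset run to 1
  Position 12 ('a'): continues run of 'a', length=2
Longest run: 'a' with length 3

3


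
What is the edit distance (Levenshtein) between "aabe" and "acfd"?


Computing edit distance: "aabe" -> "acfd"
DP table:
           a    c    f    d
      0    1    2    3    4
  a   1    0    1    2    3
  a   2    1    1    2    3
  b   3    2    2    2    3
  e   4    3    3    3    3
Edit distance = dp[4][4] = 3

3


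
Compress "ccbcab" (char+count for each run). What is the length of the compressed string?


Input: ccbcab
Runs:
  'c' x 2 => "c2"
  'b' x 1 => "b1"
  'c' x 1 => "c1"
  'a' x 1 => "a1"
  'b' x 1 => "b1"
Compressed: "c2b1c1a1b1"
Compressed length: 10

10


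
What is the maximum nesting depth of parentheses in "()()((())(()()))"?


Input: "()()((())(()()))"
Tracking depth:
  Position 0 '(': depth becomes 1
  Position 1 ')': depth becomes 0
  Position 2 '(': depth becomes 1
  Position 3 ')': depth becomes 0
  Position 4 '(': depth becomes 1
  Position 5 '(': depth becomes 2
  Position 6 '(': depth becomes 3
  Position 7 ')': depth becomes 2
  Position 8 ')': depth becomes 1
  Position 9 '(': depth becomes 2
  Position 10 '(': depth becomes 3
  Position 11 ')': depth becomes 2
  Position 12 '(': depth becomes 3
  Position 13 ')': depth becomes 2
  Position 14 ')': depth becomes 1
  Position 15 ')': depth becomes 0
Maximum depth reached: 3

3


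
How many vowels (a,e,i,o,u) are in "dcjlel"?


Input: dcjlel
Checking each character:
  'd' at position 0: consonant
  'c' at position 1: consonant
  'j' at position 2: consonant
  'l' at position 3: consonant
  'e' at position 4: vowel (running total: 1)
  'l' at position 5: consonant
Total vowels: 1

1


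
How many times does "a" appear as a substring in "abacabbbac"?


Searching for "a" in "abacabbbac"
Scanning each position:
  Position 0: "a" => MATCH
  Position 1: "b" => no
  Position 2: "a" => MATCH
  Position 3: "c" => no
  Position 4: "a" => MATCH
  Position 5: "b" => no
  Position 6: "b" => no
  Position 7: "b" => no
  Position 8: "a" => MATCH
  Position 9: "c" => no
Total occurrences: 4

4


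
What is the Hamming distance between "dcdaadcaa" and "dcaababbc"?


Comparing "dcdaadcaa" and "dcaababbc" position by position:
  Position 0: 'd' vs 'd' => same
  Position 1: 'c' vs 'c' => same
  Position 2: 'd' vs 'a' => differ
  Position 3: 'a' vs 'a' => same
  Position 4: 'a' vs 'b' => differ
  Position 5: 'd' vs 'a' => differ
  Position 6: 'c' vs 'b' => differ
  Position 7: 'a' vs 'b' => differ
  Position 8: 'a' vs 'c' => differ
Total differences (Hamming distance): 6

6


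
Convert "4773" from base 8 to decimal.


Input: "4773" in base 8
Positional expansion:
  Digit '4' (value 4) x 8^3 = 2048
  Digit '7' (value 7) x 8^2 = 448
  Digit '7' (value 7) x 8^1 = 56
  Digit '3' (value 3) x 8^0 = 3
Sum = 2555

2555


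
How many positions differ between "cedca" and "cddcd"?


Comparing "cedca" and "cddcd" position by position:
  Position 0: 'c' vs 'c' => same
  Position 1: 'e' vs 'd' => DIFFER
  Position 2: 'd' vs 'd' => same
  Position 3: 'c' vs 'c' => same
  Position 4: 'a' vs 'd' => DIFFER
Positions that differ: 2

2


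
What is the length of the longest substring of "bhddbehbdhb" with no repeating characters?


Input: "bhddbehbdhb"
Sliding window (track last position of each char):
  Position 0 ('b'): window [0,0] length 1 -- new best
  Position 1 ('h'): window [0,1] length 2 -- new best
  Position 2 ('d'): window [0,2] length 3 -- new best
  Position 3 ('d'): repeat (last at 2), move window start to 3
  Position 3 ('d'): window [3,3] length 1
  Position 4 ('b'): window [3,4] length 2
  Position 5 ('e'): window [3,5] length 3
  Position 6 ('h'): window [3,6] length 4 -- new best
  Position 7 ('b'): repeat (last at 4), move window start to 5
  Position 7 ('b'): window [5,7] length 3
  Position 8 ('d'): window [5,8] length 4
  Position 9 ('h'): repeat (last at 6), move window start to 7
  Position 9 ('h'): window [7,9] length 3
  Position 10 ('b'): repeat (last at 7), move window start to 8
  Position 10 ('b'): window [8,10] length 3
Longest substring with no repeats: "dbeh" with length 4

4


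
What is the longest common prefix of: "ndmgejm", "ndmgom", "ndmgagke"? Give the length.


Words: ndmgejm, ndmgom, ndmgagke
  Position 0: all 'n' => match
  Position 1: all 'd' => match
  Position 2: all 'm' => match
  Position 3: all 'g' => match
  Position 4: ('e', 'o', 'a') => mismatch, stop
LCP = "ndmg" (length 4)

4


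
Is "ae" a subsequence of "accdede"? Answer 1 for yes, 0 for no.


Check if "ae" is a subsequence of "accdede"
Greedy scan:
  Position 0 ('a'): matches sub[0] = 'a'
  Position 1 ('c'): no match needed
  Position 2 ('c'): no match needed
  Position 3 ('d'): no match needed
  Position 4 ('e'): matches sub[1] = 'e'
  Position 5 ('d'): no match needed
  Position 6 ('e'): no match needed
All 2 characters matched => is a subsequence

1


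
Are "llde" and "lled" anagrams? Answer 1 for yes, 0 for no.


Strings: "llde", "lled"
Sorted first:  dell
Sorted second: dell
Sorted forms match => anagrams

1


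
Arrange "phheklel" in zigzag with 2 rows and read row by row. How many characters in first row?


Zigzag "phheklel" into 2 rows:
Placing characters:
  'p' => row 0
  'h' => row 1
  'h' => row 0
  'e' => row 1
  'k' => row 0
  'l' => row 1
  'e' => row 0
  'l' => row 1
Rows:
  Row 0: "phke"
  Row 1: "hell"
First row length: 4

4


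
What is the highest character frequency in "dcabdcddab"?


Input: dcabdcddab
Character counts:
  'a': 2
  'b': 2
  'c': 2
  'd': 4
Maximum frequency: 4

4


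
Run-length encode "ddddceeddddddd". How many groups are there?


Input: ddddceeddddddd
Scanning for consecutive runs:
  Group 1: 'd' x 4 (positions 0-3)
  Group 2: 'c' x 1 (positions 4-4)
  Group 3: 'e' x 2 (positions 5-6)
  Group 4: 'd' x 7 (positions 7-13)
Total groups: 4

4


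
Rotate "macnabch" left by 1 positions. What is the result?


Input: "macnabch", rotate left by 1
First 1 characters: "m"
Remaining characters: "acnabch"
Concatenate remaining + first: "acnabch" + "m" = "acnabchm"

acnabchm


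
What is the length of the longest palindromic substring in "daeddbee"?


Input: "daeddbee"
Checking substrings for palindromes:
  [3:5] "dd" (len 2) => palindrome
  [6:8] "ee" (len 2) => palindrome
Longest palindromic substring: "dd" with length 2

2


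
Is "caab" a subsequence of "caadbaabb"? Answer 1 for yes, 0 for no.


Check if "caab" is a subsequence of "caadbaabb"
Greedy scan:
  Position 0 ('c'): matches sub[0] = 'c'
  Position 1 ('a'): matches sub[1] = 'a'
  Position 2 ('a'): matches sub[2] = 'a'
  Position 3 ('d'): no match needed
  Position 4 ('b'): matches sub[3] = 'b'
  Position 5 ('a'): no match needed
  Position 6 ('a'): no match needed
  Position 7 ('b'): no match needed
  Position 8 ('b'): no match needed
All 4 characters matched => is a subsequence

1


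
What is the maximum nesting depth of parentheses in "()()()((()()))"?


Input: "()()()((()()))"
Tracking depth:
  Position 0 '(': depth becomes 1
  Position 1 ')': depth becomes 0
  Position 2 '(': depth becomes 1
  Position 3 ')': depth becomes 0
  Position 4 '(': depth becomes 1
  Position 5 ')': depth becomes 0
  Position 6 '(': depth becomes 1
  Position 7 '(': depth becomes 2
  Position 8 '(': depth becomes 3
  Position 9 ')': depth becomes 2
  Position 10 '(': depth becomes 3
  Position 11 ')': depth becomes 2
  Position 12 ')': depth becomes 1
  Position 13 ')': depth becomes 0
Maximum depth reached: 3

3


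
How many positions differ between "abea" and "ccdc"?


Comparing "abea" and "ccdc" position by position:
  Position 0: 'a' vs 'c' => DIFFER
  Position 1: 'b' vs 'c' => DIFFER
  Position 2: 'e' vs 'd' => DIFFER
  Position 3: 'a' vs 'c' => DIFFER
Positions that differ: 4

4


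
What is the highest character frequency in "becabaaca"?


Input: becabaaca
Character counts:
  'a': 4
  'b': 2
  'c': 2
  'e': 1
Maximum frequency: 4

4


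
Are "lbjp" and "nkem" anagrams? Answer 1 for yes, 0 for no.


Strings: "lbjp", "nkem"
Sorted first:  bjlp
Sorted second: ekmn
Differ at position 0: 'b' vs 'e' => not anagrams

0


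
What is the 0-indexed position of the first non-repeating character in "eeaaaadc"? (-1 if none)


Input: eeaaaadc
Character frequencies:
  'a': 4
  'c': 1
  'd': 1
  'e': 2
Scanning left to right for freq == 1:
  Position 0 ('e'): freq=2, skip
  Position 1 ('e'): freq=2, skip
  Position 2 ('a'): freq=4, skip
  Position 3 ('a'): freq=4, skip
  Position 4 ('a'): freq=4, skip
  Position 5 ('a'): freq=4, skip
  Position 6 ('d'): unique! => answer = 6

6


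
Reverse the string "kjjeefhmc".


Input: kjjeefhmc
Reading characters right to left:
  Position 8: 'c'
  Position 7: 'm'
  Position 6: 'h'
  Position 5: 'f'
  Position 4: 'e'
  Position 3: 'e'
  Position 2: 'j'
  Position 1: 'j'
  Position 0: 'k'
Reversed: cmhfeejjk

cmhfeejjk


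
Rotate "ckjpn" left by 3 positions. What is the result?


Input: "ckjpn", rotate left by 3
First 3 characters: "ckj"
Remaining characters: "pn"
Concatenate remaining + first: "pn" + "ckj" = "pnckj"

pnckj


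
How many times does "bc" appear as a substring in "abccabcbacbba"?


Searching for "bc" in "abccabcbacbba"
Scanning each position:
  Position 0: "ab" => no
  Position 1: "bc" => MATCH
  Position 2: "cc" => no
  Position 3: "ca" => no
  Position 4: "ab" => no
  Position 5: "bc" => MATCH
  Position 6: "cb" => no
  Position 7: "ba" => no
  Position 8: "ac" => no
  Position 9: "cb" => no
  Position 10: "bb" => no
  Position 11: "ba" => no
Total occurrences: 2

2


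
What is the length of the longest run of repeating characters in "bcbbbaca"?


Input: "bcbbbaca"
Scanning for longest run:
  Position 1 ('c'): new char, reset run to 1
  Position 2 ('b'): new char, reset run to 1
  Position 3 ('b'): continues run of 'b', length=2
  Position 4 ('b'): continues run of 'b', length=3
  Position 5 ('a'): new char, reset run to 1
  Position 6 ('c'): new char, reset run to 1
  Position 7 ('a'): new char, reset run to 1
Longest run: 'b' with length 3

3


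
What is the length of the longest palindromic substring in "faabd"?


Input: "faabd"
Checking substrings for palindromes:
  [1:3] "aa" (len 2) => palindrome
Longest palindromic substring: "aa" with length 2

2


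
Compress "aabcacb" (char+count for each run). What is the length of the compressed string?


Input: aabcacb
Runs:
  'a' x 2 => "a2"
  'b' x 1 => "b1"
  'c' x 1 => "c1"
  'a' x 1 => "a1"
  'c' x 1 => "c1"
  'b' x 1 => "b1"
Compressed: "a2b1c1a1c1b1"
Compressed length: 12

12


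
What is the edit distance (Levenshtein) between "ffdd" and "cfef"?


Computing edit distance: "ffdd" -> "cfef"
DP table:
           c    f    e    f
      0    1    2    3    4
  f   1    1    1    2    3
  f   2    2    1    2    2
  d   3    3    2    2    3
  d   4    4    3    3    3
Edit distance = dp[4][4] = 3

3


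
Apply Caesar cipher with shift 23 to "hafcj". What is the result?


Caesar cipher: shift "hafcj" by 23
  'h' (pos 7) + 23 = pos 4 = 'e'
  'a' (pos 0) + 23 = pos 23 = 'x'
  'f' (pos 5) + 23 = pos 2 = 'c'
  'c' (pos 2) + 23 = pos 25 = 'z'
  'j' (pos 9) + 23 = pos 6 = 'g'
Result: exczg

exczg


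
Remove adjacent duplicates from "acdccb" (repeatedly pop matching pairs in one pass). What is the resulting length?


Input: acdccb
Stack-based adjacent duplicate removal:
  Read 'a': push. Stack: a
  Read 'c': push. Stack: ac
  Read 'd': push. Stack: acd
  Read 'c': push. Stack: acdc
  Read 'c': matches stack top 'c' => pop. Stack: acd
  Read 'b': push. Stack: acdb
Final stack: "acdb" (length 4)

4


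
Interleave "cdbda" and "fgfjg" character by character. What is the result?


Interleaving "cdbda" and "fgfjg":
  Position 0: 'c' from first, 'f' from second => "cf"
  Position 1: 'd' from first, 'g' from second => "dg"
  Position 2: 'b' from first, 'f' from second => "bf"
  Position 3: 'd' from first, 'j' from second => "dj"
  Position 4: 'a' from first, 'g' from second => "ag"
Result: cfdgbfdjag

cfdgbfdjag


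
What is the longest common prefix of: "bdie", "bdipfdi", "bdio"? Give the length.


Words: bdie, bdipfdi, bdio
  Position 0: all 'b' => match
  Position 1: all 'd' => match
  Position 2: all 'i' => match
  Position 3: ('e', 'p', 'o') => mismatch, stop
LCP = "bdi" (length 3)

3


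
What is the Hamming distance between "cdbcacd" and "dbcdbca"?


Comparing "cdbcacd" and "dbcdbca" position by position:
  Position 0: 'c' vs 'd' => differ
  Position 1: 'd' vs 'b' => differ
  Position 2: 'b' vs 'c' => differ
  Position 3: 'c' vs 'd' => differ
  Position 4: 'a' vs 'b' => differ
  Position 5: 'c' vs 'c' => same
  Position 6: 'd' vs 'a' => differ
Total differences (Hamming distance): 6

6


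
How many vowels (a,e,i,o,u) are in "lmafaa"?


Input: lmafaa
Checking each character:
  'l' at position 0: consonant
  'm' at position 1: consonant
  'a' at position 2: vowel (running total: 1)
  'f' at position 3: consonant
  'a' at position 4: vowel (running total: 2)
  'a' at position 5: vowel (running total: 3)
Total vowels: 3

3


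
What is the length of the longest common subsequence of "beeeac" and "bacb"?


LCS of "beeeac" and "bacb"
DP table:
           b    a    c    b
      0    0    0    0    0
  b   0    1    1    1    1
  e   0    1    1    1    1
  e   0    1    1    1    1
  e   0    1    1    1    1
  a   0    1    2    2    2
  c   0    1    2    3    3
LCS length = dp[6][4] = 3

3


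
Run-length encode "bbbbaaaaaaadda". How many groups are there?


Input: bbbbaaaaaaadda
Scanning for consecutive runs:
  Group 1: 'b' x 4 (positions 0-3)
  Group 2: 'a' x 7 (positions 4-10)
  Group 3: 'd' x 2 (positions 11-12)
  Group 4: 'a' x 1 (positions 13-13)
Total groups: 4

4


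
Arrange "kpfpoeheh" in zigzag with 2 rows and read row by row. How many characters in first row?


Zigzag "kpfpoeheh" into 2 rows:
Placing characters:
  'k' => row 0
  'p' => row 1
  'f' => row 0
  'p' => row 1
  'o' => row 0
  'e' => row 1
  'h' => row 0
  'e' => row 1
  'h' => row 0
Rows:
  Row 0: "kfohh"
  Row 1: "ppee"
First row length: 5

5


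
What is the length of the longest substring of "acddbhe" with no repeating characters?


Input: "acddbhe"
Sliding window (track last position of each char):
  Position 0 ('a'): window [0,0] length 1 -- new best
  Position 1 ('c'): window [0,1] length 2 -- new best
  Position 2 ('d'): window [0,2] length 3 -- new best
  Position 3 ('d'): repeat (last at 2), move window start to 3
  Position 3 ('d'): window [3,3] length 1
  Position 4 ('b'): window [3,4] length 2
  Position 5 ('h'): window [3,5] length 3
  Position 6 ('e'): window [3,6] length 4 -- new best
Longest substring with no repeats: "dbhe" with length 4

4


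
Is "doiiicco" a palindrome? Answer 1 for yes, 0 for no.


Input: doiiicco
Reversed: occiiiod
  Compare pos 0 ('d') with pos 7 ('o'): MISMATCH
  Compare pos 1 ('o') with pos 6 ('c'): MISMATCH
  Compare pos 2 ('i') with pos 5 ('c'): MISMATCH
  Compare pos 3 ('i') with pos 4 ('i'): match
Result: not a palindrome

0


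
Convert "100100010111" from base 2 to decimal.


Input: "100100010111" in base 2
Positional expansion:
  Digit '1' (value 1) x 2^11 = 2048
  Digit '0' (value 0) x 2^10 = 0
  Digit '0' (value 0) x 2^9 = 0
  Digit '1' (value 1) x 2^8 = 256
  Digit '0' (value 0) x 2^7 = 0
  Digit '0' (value 0) x 2^6 = 0
  Digit '0' (value 0) x 2^5 = 0
  Digit '1' (value 1) x 2^4 = 16
  Digit '0' (value 0) x 2^3 = 0
  Digit '1' (value 1) x 2^2 = 4
  Digit '1' (value 1) x 2^1 = 2
  Digit '1' (value 1) x 2^0 = 1
Sum = 2327

2327


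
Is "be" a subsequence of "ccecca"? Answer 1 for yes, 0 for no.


Check if "be" is a subsequence of "ccecca"
Greedy scan:
  Position 0 ('c'): no match needed
  Position 1 ('c'): no match needed
  Position 2 ('e'): no match needed
  Position 3 ('c'): no match needed
  Position 4 ('c'): no match needed
  Position 5 ('a'): no match needed
Only matched 0/2 characters => not a subsequence

0


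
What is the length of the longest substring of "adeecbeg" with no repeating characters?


Input: "adeecbeg"
Sliding window (track last position of each char):
  Position 0 ('a'): window [0,0] length 1 -- new best
  Position 1 ('d'): window [0,1] length 2 -- new best
  Position 2 ('e'): window [0,2] length 3 -- new best
  Position 3 ('e'): repeat (last at 2), move window start to 3
  Position 3 ('e'): window [3,3] length 1
  Position 4 ('c'): window [3,4] length 2
  Position 5 ('b'): window [3,5] length 3
  Position 6 ('e'): repeat (last at 3), move window start to 4
  Position 6 ('e'): window [4,6] length 3
  Position 7 ('g'): window [4,7] length 4 -- new best
Longest substring with no repeats: "cbeg" with length 4

4


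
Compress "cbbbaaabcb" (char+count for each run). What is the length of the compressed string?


Input: cbbbaaabcb
Runs:
  'c' x 1 => "c1"
  'b' x 3 => "b3"
  'a' x 3 => "a3"
  'b' x 1 => "b1"
  'c' x 1 => "c1"
  'b' x 1 => "b1"
Compressed: "c1b3a3b1c1b1"
Compressed length: 12

12


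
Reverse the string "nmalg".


Input: nmalg
Reading characters right to left:
  Position 4: 'g'
  Position 3: 'l'
  Position 2: 'a'
  Position 1: 'm'
  Position 0: 'n'
Reversed: glamn

glamn


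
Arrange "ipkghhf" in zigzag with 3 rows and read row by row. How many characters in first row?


Zigzag "ipkghhf" into 3 rows:
Placing characters:
  'i' => row 0
  'p' => row 1
  'k' => row 2
  'g' => row 1
  'h' => row 0
  'h' => row 1
  'f' => row 2
Rows:
  Row 0: "ih"
  Row 1: "pgh"
  Row 2: "kf"
First row length: 2

2


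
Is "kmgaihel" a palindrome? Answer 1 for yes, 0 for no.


Input: kmgaihel
Reversed: lehiagmk
  Compare pos 0 ('k') with pos 7 ('l'): MISMATCH
  Compare pos 1 ('m') with pos 6 ('e'): MISMATCH
  Compare pos 2 ('g') with pos 5 ('h'): MISMATCH
  Compare pos 3 ('a') with pos 4 ('i'): MISMATCH
Result: not a palindrome

0


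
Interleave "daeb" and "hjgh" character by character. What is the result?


Interleaving "daeb" and "hjgh":
  Position 0: 'd' from first, 'h' from second => "dh"
  Position 1: 'a' from first, 'j' from second => "aj"
  Position 2: 'e' from first, 'g' from second => "eg"
  Position 3: 'b' from first, 'h' from second => "bh"
Result: dhajegbh

dhajegbh


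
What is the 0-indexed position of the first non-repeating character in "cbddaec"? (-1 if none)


Input: cbddaec
Character frequencies:
  'a': 1
  'b': 1
  'c': 2
  'd': 2
  'e': 1
Scanning left to right for freq == 1:
  Position 0 ('c'): freq=2, skip
  Position 1 ('b'): unique! => answer = 1

1


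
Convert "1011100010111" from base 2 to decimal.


Input: "1011100010111" in base 2
Positional expansion:
  Digit '1' (value 1) x 2^12 = 4096
  Digit '0' (value 0) x 2^11 = 0
  Digit '1' (value 1) x 2^10 = 1024
  Digit '1' (value 1) x 2^9 = 512
  Digit '1' (value 1) x 2^8 = 256
  Digit '0' (value 0) x 2^7 = 0
  Digit '0' (value 0) x 2^6 = 0
  Digit '0' (value 0) x 2^5 = 0
  Digit '1' (value 1) x 2^4 = 16
  Digit '0' (value 0) x 2^3 = 0
  Digit '1' (value 1) x 2^2 = 4
  Digit '1' (value 1) x 2^1 = 2
  Digit '1' (value 1) x 2^0 = 1
Sum = 5911

5911


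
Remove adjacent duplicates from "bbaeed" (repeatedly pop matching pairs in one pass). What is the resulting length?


Input: bbaeed
Stack-based adjacent duplicate removal:
  Read 'b': push. Stack: b
  Read 'b': matches stack top 'b' => pop. Stack: (empty)
  Read 'a': push. Stack: a
  Read 'e': push. Stack: ae
  Read 'e': matches stack top 'e' => pop. Stack: a
  Read 'd': push. Stack: ad
Final stack: "ad" (length 2)

2


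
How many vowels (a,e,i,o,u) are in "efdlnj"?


Input: efdlnj
Checking each character:
  'e' at position 0: vowel (running total: 1)
  'f' at position 1: consonant
  'd' at position 2: consonant
  'l' at position 3: consonant
  'n' at position 4: consonant
  'j' at position 5: consonant
Total vowels: 1

1


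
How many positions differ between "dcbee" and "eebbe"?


Comparing "dcbee" and "eebbe" position by position:
  Position 0: 'd' vs 'e' => DIFFER
  Position 1: 'c' vs 'e' => DIFFER
  Position 2: 'b' vs 'b' => same
  Position 3: 'e' vs 'b' => DIFFER
  Position 4: 'e' vs 'e' => same
Positions that differ: 3

3


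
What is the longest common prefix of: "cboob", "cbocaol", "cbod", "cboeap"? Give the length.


Words: cboob, cbocaol, cbod, cboeap
  Position 0: all 'c' => match
  Position 1: all 'b' => match
  Position 2: all 'o' => match
  Position 3: ('o', 'c', 'd', 'e') => mismatch, stop
LCP = "cbo" (length 3)

3


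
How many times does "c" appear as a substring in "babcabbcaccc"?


Searching for "c" in "babcabbcaccc"
Scanning each position:
  Position 0: "b" => no
  Position 1: "a" => no
  Position 2: "b" => no
  Position 3: "c" => MATCH
  Position 4: "a" => no
  Position 5: "b" => no
  Position 6: "b" => no
  Position 7: "c" => MATCH
  Position 8: "a" => no
  Position 9: "c" => MATCH
  Position 10: "c" => MATCH
  Position 11: "c" => MATCH
Total occurrences: 5

5


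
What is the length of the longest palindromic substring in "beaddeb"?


Input: "beaddeb"
Checking substrings for palindromes:
  [3:5] "dd" (len 2) => palindrome
Longest palindromic substring: "dd" with length 2

2


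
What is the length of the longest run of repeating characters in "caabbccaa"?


Input: "caabbccaa"
Scanning for longest run:
  Position 1 ('a'): new char, reset run to 1
  Position 2 ('a'): continues run of 'a', length=2
  Position 3 ('b'): new char, reset run to 1
  Position 4 ('b'): continues run of 'b', length=2
  Position 5 ('c'): new char, reset run to 1
  Position 6 ('c'): continues run of 'c', length=2
  Position 7 ('a'): new char, reset run to 1
  Position 8 ('a'): continues run of 'a', length=2
Longest run: 'a' with length 2

2


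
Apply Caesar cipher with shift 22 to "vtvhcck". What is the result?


Caesar cipher: shift "vtvhcck" by 22
  'v' (pos 21) + 22 = pos 17 = 'r'
  't' (pos 19) + 22 = pos 15 = 'p'
  'v' (pos 21) + 22 = pos 17 = 'r'
  'h' (pos 7) + 22 = pos 3 = 'd'
  'c' (pos 2) + 22 = pos 24 = 'y'
  'c' (pos 2) + 22 = pos 24 = 'y'
  'k' (pos 10) + 22 = pos 6 = 'g'
Result: rprdyyg

rprdyyg


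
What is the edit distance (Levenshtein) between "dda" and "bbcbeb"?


Computing edit distance: "dda" -> "bbcbeb"
DP table:
           b    b    c    b    e    b
      0    1    2    3    4    5    6
  d   1    1    2    3    4    5    6
  d   2    2    2    3    4    5    6
  a   3    3    3    3    4    5    6
Edit distance = dp[3][6] = 6

6


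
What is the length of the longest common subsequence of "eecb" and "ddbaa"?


LCS of "eecb" and "ddbaa"
DP table:
           d    d    b    a    a
      0    0    0    0    0    0
  e   0    0    0    0    0    0
  e   0    0    0    0    0    0
  c   0    0    0    0    0    0
  b   0    0    0    1    1    1
LCS length = dp[4][5] = 1

1


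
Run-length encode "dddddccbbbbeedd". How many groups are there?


Input: dddddccbbbbeedd
Scanning for consecutive runs:
  Group 1: 'd' x 5 (positions 0-4)
  Group 2: 'c' x 2 (positions 5-6)
  Group 3: 'b' x 4 (positions 7-10)
  Group 4: 'e' x 2 (positions 11-12)
  Group 5: 'd' x 2 (positions 13-14)
Total groups: 5

5


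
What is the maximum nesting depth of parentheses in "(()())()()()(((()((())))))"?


Input: "(()())()()()(((()((())))))"
Tracking depth:
  Position 0 '(': depth becomes 1
  Position 1 '(': depth becomes 2
  Position 2 ')': depth becomes 1
  Position 3 '(': depth becomes 2
  Position 4 ')': depth becomes 1
  Position 5 ')': depth becomes 0
  Position 6 '(': depth becomes 1
  Position 7 ')': depth becomes 0
  Position 8 '(': depth becomes 1
  Position 9 ')': depth becomes 0
  Position 10 '(': depth becomes 1
  Position 11 ')': depth becomes 0
  Position 12 '(': depth becomes 1
  Position 13 '(': depth becomes 2
  Position 14 '(': depth becomes 3
  Position 15 '(': depth becomes 4
  Position 16 ')': depth becomes 3
  Position 17 '(': depth becomes 4
  Position 18 '(': depth becomes 5
  Position 19 '(': depth becomes 6
  Position 20 ')': depth becomes 5
  Position 21 ')': depth becomes 4
  Position 22 ')': depth becomes 3
  Position 23 ')': depth becomes 2
  Position 24 ')': depth becomes 1
  Position 25 ')': depth becomes 0
Maximum depth reached: 6

6


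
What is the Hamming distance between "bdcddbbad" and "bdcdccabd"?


Comparing "bdcddbbad" and "bdcdccabd" position by position:
  Position 0: 'b' vs 'b' => same
  Position 1: 'd' vs 'd' => same
  Position 2: 'c' vs 'c' => same
  Position 3: 'd' vs 'd' => same
  Position 4: 'd' vs 'c' => differ
  Position 5: 'b' vs 'c' => differ
  Position 6: 'b' vs 'a' => differ
  Position 7: 'a' vs 'b' => differ
  Position 8: 'd' vs 'd' => same
Total differences (Hamming distance): 4

4


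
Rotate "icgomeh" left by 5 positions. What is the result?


Input: "icgomeh", rotate left by 5
First 5 characters: "icgom"
Remaining characters: "eh"
Concatenate remaining + first: "eh" + "icgom" = "ehicgom"

ehicgom


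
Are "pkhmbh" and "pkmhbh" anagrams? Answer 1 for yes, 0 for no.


Strings: "pkhmbh", "pkmhbh"
Sorted first:  bhhkmp
Sorted second: bhhkmp
Sorted forms match => anagrams

1


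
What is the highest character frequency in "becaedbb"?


Input: becaedbb
Character counts:
  'a': 1
  'b': 3
  'c': 1
  'd': 1
  'e': 2
Maximum frequency: 3

3


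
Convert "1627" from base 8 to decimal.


Input: "1627" in base 8
Positional expansion:
  Digit '1' (value 1) x 8^3 = 512
  Digit '6' (value 6) x 8^2 = 384
  Digit '2' (value 2) x 8^1 = 16
  Digit '7' (value 7) x 8^0 = 7
Sum = 919

919


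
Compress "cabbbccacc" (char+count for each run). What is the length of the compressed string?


Input: cabbbccacc
Runs:
  'c' x 1 => "c1"
  'a' x 1 => "a1"
  'b' x 3 => "b3"
  'c' x 2 => "c2"
  'a' x 1 => "a1"
  'c' x 2 => "c2"
Compressed: "c1a1b3c2a1c2"
Compressed length: 12

12


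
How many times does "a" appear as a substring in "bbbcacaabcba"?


Searching for "a" in "bbbcacaabcba"
Scanning each position:
  Position 0: "b" => no
  Position 1: "b" => no
  Position 2: "b" => no
  Position 3: "c" => no
  Position 4: "a" => MATCH
  Position 5: "c" => no
  Position 6: "a" => MATCH
  Position 7: "a" => MATCH
  Position 8: "b" => no
  Position 9: "c" => no
  Position 10: "b" => no
  Position 11: "a" => MATCH
Total occurrences: 4

4


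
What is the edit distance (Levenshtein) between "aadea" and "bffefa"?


Computing edit distance: "aadea" -> "bffefa"
DP table:
           b    f    f    e    f    a
      0    1    2    3    4    5    6
  a   1    1    2    3    4    5    5
  a   2    2    2    3    4    5    5
  d   3    3    3    3    4    5    6
  e   4    4    4    4    3    4    5
  a   5    5    5    5    4    4    4
Edit distance = dp[5][6] = 4

4


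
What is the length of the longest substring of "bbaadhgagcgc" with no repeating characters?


Input: "bbaadhgagcgc"
Sliding window (track last position of each char):
  Position 0 ('b'): window [0,0] length 1 -- new best
  Position 1 ('b'): repeat (last at 0), move window start to 1
  Position 1 ('b'): window [1,1] length 1
  Position 2 ('a'): window [1,2] length 2 -- new best
  Position 3 ('a'): repeat (last at 2), move window start to 3
  Position 3 ('a'): window [3,3] length 1
  Position 4 ('d'): window [3,4] length 2
  Position 5 ('h'): window [3,5] length 3 -- new best
  Position 6 ('g'): window [3,6] length 4 -- new best
  Position 7 ('a'): repeat (last at 3), move window start to 4
  Position 7 ('a'): window [4,7] length 4
  Position 8 ('g'): repeat (last at 6), move window start to 7
  Position 8 ('g'): window [7,8] length 2
  Position 9 ('c'): window [7,9] length 3
  Position 10 ('g'): repeat (last at 8), move window start to 9
  Position 10 ('g'): window [9,10] length 2
  Position 11 ('c'): repeat (last at 9), move window start to 10
  Position 11 ('c'): window [10,11] length 2
Longest substring with no repeats: "adhg" with length 4

4


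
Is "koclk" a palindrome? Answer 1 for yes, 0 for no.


Input: koclk
Reversed: klcok
  Compare pos 0 ('k') with pos 4 ('k'): match
  Compare pos 1 ('o') with pos 3 ('l'): MISMATCH
Result: not a palindrome

0


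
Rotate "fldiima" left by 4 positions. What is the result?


Input: "fldiima", rotate left by 4
First 4 characters: "fldi"
Remaining characters: "ima"
Concatenate remaining + first: "ima" + "fldi" = "imafldi"

imafldi


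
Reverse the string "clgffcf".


Input: clgffcf
Reading characters right to left:
  Position 6: 'f'
  Position 5: 'c'
  Position 4: 'f'
  Position 3: 'f'
  Position 2: 'g'
  Position 1: 'l'
  Position 0: 'c'
Reversed: fcffglc

fcffglc


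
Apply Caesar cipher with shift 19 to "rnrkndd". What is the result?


Caesar cipher: shift "rnrkndd" by 19
  'r' (pos 17) + 19 = pos 10 = 'k'
  'n' (pos 13) + 19 = pos 6 = 'g'
  'r' (pos 17) + 19 = pos 10 = 'k'
  'k' (pos 10) + 19 = pos 3 = 'd'
  'n' (pos 13) + 19 = pos 6 = 'g'
  'd' (pos 3) + 19 = pos 22 = 'w'
  'd' (pos 3) + 19 = pos 22 = 'w'
Result: kgkdgww

kgkdgww


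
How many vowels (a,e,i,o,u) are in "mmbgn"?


Input: mmbgn
Checking each character:
  'm' at position 0: consonant
  'm' at position 1: consonant
  'b' at position 2: consonant
  'g' at position 3: consonant
  'n' at position 4: consonant
Total vowels: 0

0


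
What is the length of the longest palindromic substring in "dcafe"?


Input: "dcafe"
Checking substrings for palindromes:
  No multi-char palindromic substrings found
Longest palindromic substring: "d" with length 1

1


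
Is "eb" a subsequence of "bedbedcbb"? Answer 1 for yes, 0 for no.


Check if "eb" is a subsequence of "bedbedcbb"
Greedy scan:
  Position 0 ('b'): no match needed
  Position 1 ('e'): matches sub[0] = 'e'
  Position 2 ('d'): no match needed
  Position 3 ('b'): matches sub[1] = 'b'
  Position 4 ('e'): no match needed
  Position 5 ('d'): no match needed
  Position 6 ('c'): no match needed
  Position 7 ('b'): no match needed
  Position 8 ('b'): no match needed
All 2 characters matched => is a subsequence

1


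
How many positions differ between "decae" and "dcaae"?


Comparing "decae" and "dcaae" position by position:
  Position 0: 'd' vs 'd' => same
  Position 1: 'e' vs 'c' => DIFFER
  Position 2: 'c' vs 'a' => DIFFER
  Position 3: 'a' vs 'a' => same
  Position 4: 'e' vs 'e' => same
Positions that differ: 2

2


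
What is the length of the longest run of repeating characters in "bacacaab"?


Input: "bacacaab"
Scanning for longest run:
  Position 1 ('a'): new char, reset run to 1
  Position 2 ('c'): new char, reset run to 1
  Position 3 ('a'): new char, reset run to 1
  Position 4 ('c'): new char, reset run to 1
  Position 5 ('a'): new char, reset run to 1
  Position 6 ('a'): continues run of 'a', length=2
  Position 7 ('b'): new char, reset run to 1
Longest run: 'a' with length 2

2


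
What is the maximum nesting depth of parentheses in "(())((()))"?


Input: "(())((()))"
Tracking depth:
  Position 0 '(': depth becomes 1
  Position 1 '(': depth becomes 2
  Position 2 ')': depth becomes 1
  Position 3 ')': depth becomes 0
  Position 4 '(': depth becomes 1
  Position 5 '(': depth becomes 2
  Position 6 '(': depth becomes 3
  Position 7 ')': depth becomes 2
  Position 8 ')': depth becomes 1
  Position 9 ')': depth becomes 0
Maximum depth reached: 3

3


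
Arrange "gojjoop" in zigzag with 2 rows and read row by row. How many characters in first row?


Zigzag "gojjoop" into 2 rows:
Placing characters:
  'g' => row 0
  'o' => row 1
  'j' => row 0
  'j' => row 1
  'o' => row 0
  'o' => row 1
  'p' => row 0
Rows:
  Row 0: "gjop"
  Row 1: "ojo"
First row length: 4

4


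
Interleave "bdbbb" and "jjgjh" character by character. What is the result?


Interleaving "bdbbb" and "jjgjh":
  Position 0: 'b' from first, 'j' from second => "bj"
  Position 1: 'd' from first, 'j' from second => "dj"
  Position 2: 'b' from first, 'g' from second => "bg"
  Position 3: 'b' from first, 'j' from second => "bj"
  Position 4: 'b' from first, 'h' from second => "bh"
Result: bjdjbgbjbh

bjdjbgbjbh


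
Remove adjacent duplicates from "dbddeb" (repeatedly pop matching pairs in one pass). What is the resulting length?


Input: dbddeb
Stack-based adjacent duplicate removal:
  Read 'd': push. Stack: d
  Read 'b': push. Stack: db
  Read 'd': push. Stack: dbd
  Read 'd': matches stack top 'd' => pop. Stack: db
  Read 'e': push. Stack: dbe
  Read 'b': push. Stack: dbeb
Final stack: "dbeb" (length 4)

4


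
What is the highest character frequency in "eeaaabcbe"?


Input: eeaaabcbe
Character counts:
  'a': 3
  'b': 2
  'c': 1
  'e': 3
Maximum frequency: 3

3


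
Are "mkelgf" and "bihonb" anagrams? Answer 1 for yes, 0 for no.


Strings: "mkelgf", "bihonb"
Sorted first:  efgklm
Sorted second: bbhino
Differ at position 0: 'e' vs 'b' => not anagrams

0


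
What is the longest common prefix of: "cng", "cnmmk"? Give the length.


Words: cng, cnmmk
  Position 0: all 'c' => match
  Position 1: all 'n' => match
  Position 2: ('g', 'm') => mismatch, stop
LCP = "cn" (length 2)

2


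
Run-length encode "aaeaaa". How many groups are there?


Input: aaeaaa
Scanning for consecutive runs:
  Group 1: 'a' x 2 (positions 0-1)
  Group 2: 'e' x 1 (positions 2-2)
  Group 3: 'a' x 3 (positions 3-5)
Total groups: 3

3


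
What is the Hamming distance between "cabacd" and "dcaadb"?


Comparing "cabacd" and "dcaadb" position by position:
  Position 0: 'c' vs 'd' => differ
  Position 1: 'a' vs 'c' => differ
  Position 2: 'b' vs 'a' => differ
  Position 3: 'a' vs 'a' => same
  Position 4: 'c' vs 'd' => differ
  Position 5: 'd' vs 'b' => differ
Total differences (Hamming distance): 5

5


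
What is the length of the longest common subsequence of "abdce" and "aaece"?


LCS of "abdce" and "aaece"
DP table:
           a    a    e    c    e
      0    0    0    0    0    0
  a   0    1    1    1    1    1
  b   0    1    1    1    1    1
  d   0    1    1    1    1    1
  c   0    1    1    1    2    2
  e   0    1    1    2    2    3
LCS length = dp[5][5] = 3

3


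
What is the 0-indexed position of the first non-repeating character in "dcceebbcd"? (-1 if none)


Input: dcceebbcd
Character frequencies:
  'b': 2
  'c': 3
  'd': 2
  'e': 2
Scanning left to right for freq == 1:
  Position 0 ('d'): freq=2, skip
  Position 1 ('c'): freq=3, skip
  Position 2 ('c'): freq=3, skip
  Position 3 ('e'): freq=2, skip
  Position 4 ('e'): freq=2, skip
  Position 5 ('b'): freq=2, skip
  Position 6 ('b'): freq=2, skip
  Position 7 ('c'): freq=3, skip
  Position 8 ('d'): freq=2, skip
  No unique character found => answer = -1

-1


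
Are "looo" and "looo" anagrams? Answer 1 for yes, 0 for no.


Strings: "looo", "looo"
Sorted first:  looo
Sorted second: looo
Sorted forms match => anagrams

1


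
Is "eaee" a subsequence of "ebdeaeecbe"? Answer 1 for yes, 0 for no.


Check if "eaee" is a subsequence of "ebdeaeecbe"
Greedy scan:
  Position 0 ('e'): matches sub[0] = 'e'
  Position 1 ('b'): no match needed
  Position 2 ('d'): no match needed
  Position 3 ('e'): no match needed
  Position 4 ('a'): matches sub[1] = 'a'
  Position 5 ('e'): matches sub[2] = 'e'
  Position 6 ('e'): matches sub[3] = 'e'
  Position 7 ('c'): no match needed
  Position 8 ('b'): no match needed
  Position 9 ('e'): no match needed
All 4 characters matched => is a subsequence

1


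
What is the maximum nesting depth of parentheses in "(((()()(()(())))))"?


Input: "(((()()(()(())))))"
Tracking depth:
  Position 0 '(': depth becomes 1
  Position 1 '(': depth becomes 2
  Position 2 '(': depth becomes 3
  Position 3 '(': depth becomes 4
  Position 4 ')': depth becomes 3
  Position 5 '(': depth becomes 4
  Position 6 ')': depth becomes 3
  Position 7 '(': depth becomes 4
  Position 8 '(': depth becomes 5
  Position 9 ')': depth becomes 4
  Position 10 '(': depth becomes 5
  Position 11 '(': depth becomes 6
  Position 12 ')': depth becomes 5
  Position 13 ')': depth becomes 4
  Position 14 ')': depth becomes 3
  Position 15 ')': depth becomes 2
  Position 16 ')': depth becomes 1
  Position 17 ')': depth becomes 0
Maximum depth reached: 6

6


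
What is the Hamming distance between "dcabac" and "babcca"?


Comparing "dcabac" and "babcca" position by position:
  Position 0: 'd' vs 'b' => differ
  Position 1: 'c' vs 'a' => differ
  Position 2: 'a' vs 'b' => differ
  Position 3: 'b' vs 'c' => differ
  Position 4: 'a' vs 'c' => differ
  Position 5: 'c' vs 'a' => differ
Total differences (Hamming distance): 6

6


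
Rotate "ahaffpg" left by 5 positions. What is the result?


Input: "ahaffpg", rotate left by 5
First 5 characters: "ahaff"
Remaining characters: "pg"
Concatenate remaining + first: "pg" + "ahaff" = "pgahaff"

pgahaff


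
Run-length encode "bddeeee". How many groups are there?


Input: bddeeee
Scanning for consecutive runs:
  Group 1: 'b' x 1 (positions 0-0)
  Group 2: 'd' x 2 (positions 1-2)
  Group 3: 'e' x 4 (positions 3-6)
Total groups: 3

3


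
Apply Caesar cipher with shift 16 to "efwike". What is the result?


Caesar cipher: shift "efwike" by 16
  'e' (pos 4) + 16 = pos 20 = 'u'
  'f' (pos 5) + 16 = pos 21 = 'v'
  'w' (pos 22) + 16 = pos 12 = 'm'
  'i' (pos 8) + 16 = pos 24 = 'y'
  'k' (pos 10) + 16 = pos 0 = 'a'
  'e' (pos 4) + 16 = pos 20 = 'u'
Result: uvmyau

uvmyau


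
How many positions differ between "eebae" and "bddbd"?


Comparing "eebae" and "bddbd" position by position:
  Position 0: 'e' vs 'b' => DIFFER
  Position 1: 'e' vs 'd' => DIFFER
  Position 2: 'b' vs 'd' => DIFFER
  Position 3: 'a' vs 'b' => DIFFER
  Position 4: 'e' vs 'd' => DIFFER
Positions that differ: 5

5


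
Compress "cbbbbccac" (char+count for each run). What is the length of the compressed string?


Input: cbbbbccac
Runs:
  'c' x 1 => "c1"
  'b' x 4 => "b4"
  'c' x 2 => "c2"
  'a' x 1 => "a1"
  'c' x 1 => "c1"
Compressed: "c1b4c2a1c1"
Compressed length: 10

10
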